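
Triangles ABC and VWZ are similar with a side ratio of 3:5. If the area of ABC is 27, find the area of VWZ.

The ratio of areas of similar triangles = (side ratio)^2.
Side ratio = 3:5, so area ratio = 9:25.
Area of VWZ / Area of ABC = 25/9
Area of VWZ = 27 * 25/9 = 75

75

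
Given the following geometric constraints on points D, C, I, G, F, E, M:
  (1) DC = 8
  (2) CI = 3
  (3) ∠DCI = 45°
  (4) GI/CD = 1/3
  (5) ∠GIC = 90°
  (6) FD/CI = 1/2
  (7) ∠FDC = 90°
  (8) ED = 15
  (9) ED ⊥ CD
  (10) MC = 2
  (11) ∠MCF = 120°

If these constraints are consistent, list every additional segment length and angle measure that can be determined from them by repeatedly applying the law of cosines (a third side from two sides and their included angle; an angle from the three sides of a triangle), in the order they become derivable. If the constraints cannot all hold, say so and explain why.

The constraints are consistent. Derivable facts, in order:
After 1 step:
- CE = 17
- CF ≈ 8.14
- CG ≈ 4.01
- DI ≈ 6.25
After 2 steps:
- FM ≈ 9.3
- ∠CDI = 19.84°
- ∠CED = 28.07°
- ∠CFD = 79.38°
- ∠CGI = 48.37°
- ∠CID = 115.16°
- ∠DCE = 61.93°
- ∠DCF = 10.62°
- ∠GCI = 41.63°
After 3 steps:
- ∠CFM = 10.73°
- ∠CMF = 49.27°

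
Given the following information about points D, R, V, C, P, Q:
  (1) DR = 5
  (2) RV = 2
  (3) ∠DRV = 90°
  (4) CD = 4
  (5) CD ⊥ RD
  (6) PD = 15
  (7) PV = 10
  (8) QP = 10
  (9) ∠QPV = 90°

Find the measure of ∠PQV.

Step 1: By the law of cosines on triangle QPV: QV² = 10² + 10² − 2·10·10·cos(90°) = 200, so QV = 10·√2.
Step 2: By the inverse law of cosines on triangle PQV: cos(∠PQV) = (10² + (10·√2)² − 10²) / (2·10·10·√2) = 200/282.84 = 0.7071, so ∠PQV = 45°.

Therefore, the measure of angle ∠PQV = 45°.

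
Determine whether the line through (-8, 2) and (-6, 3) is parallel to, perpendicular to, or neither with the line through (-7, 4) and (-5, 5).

Slope of line 1: m1 = (3 - 2)/(-6 - -8) = 1/2 = 1/2
Slope of line 2: m2 = (5 - 4)/(-5 - -7) = 1/2 = 1/2
m1 = m2, so the lines are parallel.

Parallel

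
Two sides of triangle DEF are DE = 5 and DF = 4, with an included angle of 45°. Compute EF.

Law of cosines: EF^2 = 5^2 + 4^2 - 2(5)(4)cos(45°) = 41 - 20*sqrt(2), so EF = sqrt(41 - 20*sqrt(2)).

sqrt(41 - 20*sqrt(2))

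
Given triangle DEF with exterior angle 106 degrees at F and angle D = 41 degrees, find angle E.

By the exterior angle theorem: exterior angle = sum of remote interior angles.
106 = 41 + angle E
angle E = 106 - 41 = 65 degrees

65 degrees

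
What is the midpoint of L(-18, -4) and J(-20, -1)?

M = ((x₁ + x₂)/2, (y₁ + y₂)/2)
= ((-18 + -20)/2, (-4 + -1)/2)
= (-38/2, -5/2) = (-19, -5/2)

(-19, -5/2)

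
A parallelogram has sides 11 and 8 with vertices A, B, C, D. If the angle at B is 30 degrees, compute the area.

Area = a * b * sin(theta)
Area = 11 * 8 * sin(30 degrees)
Area = 88 * 1/2
Area = 44

44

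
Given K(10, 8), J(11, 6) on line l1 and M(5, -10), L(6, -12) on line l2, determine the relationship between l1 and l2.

Slope of line 1: m1 = (6 - 8)/(11 - 10) = -2/1 = -2
Slope of line 2: m2 = (-12 - -10)/(6 - 5) = -2/1 = -2
Two lines are parallel if and only if they have equal slopes (or both are vertical).
Here m1 = m2 = -2, confirming the lines are parallel.

Parallel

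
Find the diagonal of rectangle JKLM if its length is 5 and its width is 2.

A rectangle's diagonal splits it into two right triangles, with the diagonal as the hypotenuse.
By the Pythagorean theorem, d^2 = 5^2 + 2^2 = 29.
Therefore d = sqrt(29).

sqrt(29)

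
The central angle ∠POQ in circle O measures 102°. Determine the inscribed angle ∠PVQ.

Inscribed angle = 102° / 2 = 51° (inscribed angle theorem).

51°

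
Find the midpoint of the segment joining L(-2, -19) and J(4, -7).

M = ((x₁ + x₂)/2, (y₁ + y₂)/2)
= ((-2 + 4)/2, (-19 + -7)/2)
= (2/2, -26/2) = (1, -13)

(1, -13)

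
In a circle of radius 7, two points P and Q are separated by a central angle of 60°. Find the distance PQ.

Chord = 2(7) sin(30°) = 7

7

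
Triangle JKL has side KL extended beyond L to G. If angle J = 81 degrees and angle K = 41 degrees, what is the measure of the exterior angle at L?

Exterior angle = 81 + 41 = 122 degrees (exterior angle theorem).

122 degrees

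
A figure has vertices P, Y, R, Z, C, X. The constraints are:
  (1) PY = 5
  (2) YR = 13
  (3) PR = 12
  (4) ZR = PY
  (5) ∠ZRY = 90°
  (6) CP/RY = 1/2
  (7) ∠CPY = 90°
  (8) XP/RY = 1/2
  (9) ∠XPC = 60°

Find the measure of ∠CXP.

From the given relations: XP = 1/2·RY = 1/2·13 ≈ 6.5; CP = 1/2·RY = 1/2·13 ≈ 6.5.
Step 1: By the law of cosines on triangle XPC: XC² = 6.5² + 6.5² − 2·6.5·6.5·cos(60°) = 42.25, so XC ≈ 6.5.
Step 2: By the inverse law of cosines on triangle CXP: cos(∠CXP) = (6.5² + 6.5² − 6.5²) / (2·6.5·6.5) = 42.25/84.5 = 0.5, so ∠CXP = 60°.

Therefore, the measure of angle ∠CXP = 60°.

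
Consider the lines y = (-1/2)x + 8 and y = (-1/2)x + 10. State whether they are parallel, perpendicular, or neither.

Slope of line 1: m1 = -1/2
Slope of line 2: m2 = -1/2
m1 = m2, so the lines are parallel.

Parallel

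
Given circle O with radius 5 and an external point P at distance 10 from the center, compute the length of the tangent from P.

tangent = √(d² - r²) = √(10² - 5²) = √(100 - 25) = √75 = 5*sqrt(3)

5*sqrt(3)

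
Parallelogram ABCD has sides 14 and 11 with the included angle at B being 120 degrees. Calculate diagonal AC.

The diagonal of a parallelogram can be found by treating two adjacent sides and the diagonal as a triangle.
Applying the law of cosines with sides 14, 11 and included angle 120°:
d^2 = 196 + 121 - 308*cos(120°) = 471
d = sqrt(471)

sqrt(471)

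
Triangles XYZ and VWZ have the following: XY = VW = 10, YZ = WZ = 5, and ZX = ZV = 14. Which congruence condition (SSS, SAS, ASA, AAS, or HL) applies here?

The given information provides:
XY = VW = 10, YZ = WZ = 5, and ZX = ZV = 14
This matches the SSS congruence theorem.
All three pairs of corresponding sides are equal (Side-Side-Side).

SSS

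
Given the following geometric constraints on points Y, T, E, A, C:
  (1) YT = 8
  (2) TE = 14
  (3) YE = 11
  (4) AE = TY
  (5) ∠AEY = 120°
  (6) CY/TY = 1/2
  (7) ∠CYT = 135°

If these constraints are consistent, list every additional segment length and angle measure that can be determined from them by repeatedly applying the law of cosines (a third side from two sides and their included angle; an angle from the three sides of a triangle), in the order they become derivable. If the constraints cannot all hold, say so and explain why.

The constraints are consistent. Derivable facts, in order:
After 1 step:
- TC ≈ 11.19
- YA ≈ 16.52
- ∠ETY = 51.64°
- ∠EYT = 93.58°
- ∠TEY = 34.77°
After 2 steps:
- ∠AYE = 24.79°
- ∠CTY = 14.64°
- ∠EAY = 35.21°
- ∠TCY = 30.36°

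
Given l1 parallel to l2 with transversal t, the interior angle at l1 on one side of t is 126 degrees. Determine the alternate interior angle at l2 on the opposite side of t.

Alternate interior angles lie on opposite sides of the transversal, between the parallel lines.
By the alternate interior angle theorem, they are equal: 126 degrees.

126 degrees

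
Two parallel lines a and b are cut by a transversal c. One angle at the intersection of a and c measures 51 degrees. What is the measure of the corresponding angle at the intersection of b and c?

Corresponding angles formed by parallel lines and a transversal are equal.
The given angle is 51 degrees.
The corresponding angle = 51 degrees.

51 degrees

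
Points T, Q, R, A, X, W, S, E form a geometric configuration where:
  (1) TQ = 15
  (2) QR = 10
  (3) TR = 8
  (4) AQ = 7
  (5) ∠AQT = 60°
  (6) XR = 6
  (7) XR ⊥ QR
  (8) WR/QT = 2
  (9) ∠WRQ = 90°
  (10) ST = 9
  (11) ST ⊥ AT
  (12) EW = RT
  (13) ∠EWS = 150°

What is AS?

Step 1: By the law of cosines on triangle AQT: AT² = 7² + 15² − 2·7·15·cos(60°) = 169, so AT = 13.
Step 2: By the law of cosines on triangle ATS: AS² = 13² + 9² − 2·13·9·cos(90°) = 250, so AS = 5·√10.

Therefore, the length of AS = 5·√10.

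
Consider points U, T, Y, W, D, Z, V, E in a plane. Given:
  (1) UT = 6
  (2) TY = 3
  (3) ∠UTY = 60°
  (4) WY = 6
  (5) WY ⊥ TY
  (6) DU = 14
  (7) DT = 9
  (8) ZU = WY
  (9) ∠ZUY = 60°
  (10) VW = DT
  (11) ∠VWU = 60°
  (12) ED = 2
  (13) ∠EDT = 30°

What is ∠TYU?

Step 1: By the law of cosines on triangle YTU: YU² = 3² + 6² − 2·3·6·cos(60°) = 27, so YU = 3·√3.
Step 2: By the inverse law of cosines on triangle TYU: cos(∠TYU) = (3² + (3·√3)² − 6²) / (2·3·3·√3) = 0/31.18 = 0, so ∠TYU = 90°.

Therefore, the measure of angle ∠TYU = 90°.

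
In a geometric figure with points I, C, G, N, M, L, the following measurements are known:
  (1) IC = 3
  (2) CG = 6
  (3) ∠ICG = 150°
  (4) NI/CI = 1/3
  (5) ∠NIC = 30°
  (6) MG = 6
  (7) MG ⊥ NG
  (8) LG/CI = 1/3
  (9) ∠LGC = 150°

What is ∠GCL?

From the given relations: LG = 1/3·CI = 1/3·3 = 1.
Step 1: By the law of cosines on triangle CGL: CL² = 6² + 1² − 2·6·1·cos(150°) = 47.39, so CL ≈ 6.88.
Step 2: By the inverse law of cosines on triangle GCL: cos(∠GCL) = (6² + 6.88² − 1²) / (2·6·6.88) = 82.39/82.61 = 0.9974, so ∠GCL = 4.17°.

Therefore, the measure of angle ∠GCL = 4.17°.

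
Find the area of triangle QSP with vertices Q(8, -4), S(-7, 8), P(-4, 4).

The Shoelace formula computes the area from vertex coordinates by summing cross products.
For vertices (8,-4), (-7,8), (-4,4):
Signed sum = 8*8 - -7*-4 + -7*4 - -4*8 + -4*-4 - 8*4
= 36 + 4 + -16 = 24
Area = (1/2)|24| = 12.

12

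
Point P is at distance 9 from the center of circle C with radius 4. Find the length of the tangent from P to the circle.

tangent = √(d² - r²) = √(9² - 4²) = √(81 - 16) = √65 = sqrt(65)

sqrt(65)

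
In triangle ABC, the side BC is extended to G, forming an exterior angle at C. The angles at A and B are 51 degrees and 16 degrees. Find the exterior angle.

Exterior angle = 51 + 16 = 67 degrees (exterior angle theorem).

67 degrees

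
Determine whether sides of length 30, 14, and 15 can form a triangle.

The longest side is 30. The other two sides sum to 14 + 15 = 29.
Since 29 ≤ 30, the two shorter sides cannot reach around to close the triangle.

No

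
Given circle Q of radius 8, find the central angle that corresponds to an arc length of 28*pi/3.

Arc length L = 2πr × θ/360, so θ = 360L / (2πr).
θ = 360 × 28*pi/3 / (2π × 8)
θ = 210°
θ = 210°

210°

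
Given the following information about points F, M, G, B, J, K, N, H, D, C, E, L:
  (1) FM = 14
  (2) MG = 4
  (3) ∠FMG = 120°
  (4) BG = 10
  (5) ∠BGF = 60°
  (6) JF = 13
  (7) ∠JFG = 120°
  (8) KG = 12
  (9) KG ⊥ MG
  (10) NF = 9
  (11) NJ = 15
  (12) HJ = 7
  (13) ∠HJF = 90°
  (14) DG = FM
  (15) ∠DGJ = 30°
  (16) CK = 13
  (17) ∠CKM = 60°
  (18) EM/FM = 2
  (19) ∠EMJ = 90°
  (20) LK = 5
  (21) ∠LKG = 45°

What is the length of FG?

Step 1: By the law of cosines on triangle FMG: FG² = 14² + 4² − 2·14·4·cos(120°) = 268, so FG = 2·√67.

Therefore, the length of FG = 2·√67.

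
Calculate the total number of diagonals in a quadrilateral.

Each of the 4 vertices connects to 1 non-adjacent vertices via diagonals.
Total connections = 4 × 1 = 4, but each diagonal is counted twice.
Number of diagonals = 4 / 2 = 2.

2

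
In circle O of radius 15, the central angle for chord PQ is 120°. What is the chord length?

Chord = 2(15) sin(60°) = 15*sqrt(3)

15*sqrt(3)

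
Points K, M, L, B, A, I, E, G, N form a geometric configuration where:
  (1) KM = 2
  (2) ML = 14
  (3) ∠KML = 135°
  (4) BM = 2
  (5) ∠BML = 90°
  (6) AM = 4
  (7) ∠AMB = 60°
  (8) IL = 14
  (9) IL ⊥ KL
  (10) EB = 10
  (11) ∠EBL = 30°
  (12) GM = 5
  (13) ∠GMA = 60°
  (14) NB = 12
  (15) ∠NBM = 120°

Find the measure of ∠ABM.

Step 1: By the law of cosines on triangle BMA: BA² = 2² + 4² − 2·2·4·cos(60°) = 12, so BA = 2·√3.
Step 2: By the inverse law of cosines on triangle ABM: cos(∠ABM) = ((2·√3)² + 2² − 4²) / (2·2·√3·2) = 0/13.86 = 0, so ∠ABM = 90°.

Therefore, the measure of angle ∠ABM = 90°.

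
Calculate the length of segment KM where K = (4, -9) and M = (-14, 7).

d = sqrt((-14 - 4)^2 + (7 - -9)^2)
d = sqrt(-18^2 + 16^2)
d = sqrt(324 + 256)
d = sqrt(580) = 2*sqrt(145)

2*sqrt(145)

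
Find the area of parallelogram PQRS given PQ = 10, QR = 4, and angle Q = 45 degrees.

The area of a parallelogram equals the product of two adjacent sides times the sine of the included angle.
This is because the height equals 4 * sin(45°) = 2*sqrt(2).
Area = 10 * 2*sqrt(2) = 20*sqrt(2)

20*sqrt(2)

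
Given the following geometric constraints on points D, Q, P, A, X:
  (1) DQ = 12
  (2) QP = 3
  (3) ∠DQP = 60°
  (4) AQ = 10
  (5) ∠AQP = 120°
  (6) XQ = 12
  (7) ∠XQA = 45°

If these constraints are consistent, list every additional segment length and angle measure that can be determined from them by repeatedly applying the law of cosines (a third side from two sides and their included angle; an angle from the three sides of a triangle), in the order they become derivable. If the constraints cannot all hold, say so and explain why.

The constraints are consistent. Derivable facts, in order:
After 1 step:
- AX ≈ 8.62
- DP = 3·√13
- PA = √139
After 2 steps:
- ∠APQ = 47.27°
- ∠AXQ = 55.12°
- ∠DPQ = 106.1°
- ∠PAQ = 12.73°
- ∠PDQ = 13.9°
- ∠QAX = 79.88°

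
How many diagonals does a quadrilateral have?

Total line segments between 4 vertices = C(4,2) = 6.
Subtract the 4 sides: 6 - 4 = 2 diagonals.

2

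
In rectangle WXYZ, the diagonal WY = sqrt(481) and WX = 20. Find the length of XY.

The diagonal of a rectangle forms a right triangle with the two sides.
Rearranging the Pythagorean theorem: missing side = sqrt(d^2 - known^2).
= sqrt(481 - 400) = sqrt(81) = 9.

9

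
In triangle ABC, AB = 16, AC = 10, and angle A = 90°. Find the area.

Area = (1/2) * AB * AC * sin(A)
Area = (1/2) * 16 * 10 * sin(90°)
Area = (1/2) * 16 * 10 * 1
Area = 80

80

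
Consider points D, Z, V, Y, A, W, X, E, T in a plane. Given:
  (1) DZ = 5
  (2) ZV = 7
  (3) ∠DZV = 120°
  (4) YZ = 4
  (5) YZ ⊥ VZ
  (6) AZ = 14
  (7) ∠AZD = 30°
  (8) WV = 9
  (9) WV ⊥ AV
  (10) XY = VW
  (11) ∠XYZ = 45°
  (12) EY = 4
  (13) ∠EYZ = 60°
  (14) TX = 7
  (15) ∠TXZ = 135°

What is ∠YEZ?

Step 1: By the law of cosines on triangle EYZ: EZ² = 4² + 4² − 2·4·4·cos(60°) = 16, so EZ = 4.
Step 2: By the inverse law of cosines on triangle YEZ: cos(∠YEZ) = (4² + 4² − 4²) / (2·4·4) = 16/32 = 0.5, so ∠YEZ = 60°.

Therefore, the measure of angle ∠YEZ = 60°.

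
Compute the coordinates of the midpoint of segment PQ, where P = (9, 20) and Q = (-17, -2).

The midpoint is the average of the coordinates:
x: (9 + -17)/2 = -4
y: (20 + -2)/2 = 9
Midpoint = (-4, 9)

(-4, 9)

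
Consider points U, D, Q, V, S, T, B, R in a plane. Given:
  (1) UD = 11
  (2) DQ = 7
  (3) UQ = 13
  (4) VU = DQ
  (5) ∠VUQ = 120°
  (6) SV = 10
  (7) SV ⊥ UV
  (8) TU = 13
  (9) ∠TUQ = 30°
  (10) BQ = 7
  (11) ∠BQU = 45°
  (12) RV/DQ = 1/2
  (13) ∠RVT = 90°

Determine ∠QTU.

Step 1: By the law of cosines on triangle TUQ: TQ² = 13² + 13² − 2·13·13·cos(30°) = 45.28, so TQ ≈ 6.73.
Step 2: By the inverse law of cosines on triangle QTU: cos(∠QTU) = (6.73² + 13² − 13²) / (2·6.73·13) = 45.28/174.96 = 0.2588, so ∠QTU = 75°.

Therefore, the measure of angle ∠QTU = 75°.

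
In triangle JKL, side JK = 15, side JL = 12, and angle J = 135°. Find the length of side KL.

Law of cosines: KL^2 = 15^2 + 12^2 - 2(15)(12)cos(135°) = 180*sqrt(2) + 369, so KL = 3*sqrt(20*sqrt(2) + 41).

3*sqrt(20*sqrt(2) + 41)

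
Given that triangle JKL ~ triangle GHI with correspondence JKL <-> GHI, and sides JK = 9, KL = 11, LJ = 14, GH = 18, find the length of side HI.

Since the triangles are similar, the ratio of corresponding sides is constant.
Scale factor k = GH / JK = 18 / 9 = 2
HI = k * KL = 2 * 11 = 22

22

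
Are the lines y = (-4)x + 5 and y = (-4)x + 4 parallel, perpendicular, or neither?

Slope of line 1: m1 = -4
Slope of line 2: m2 = -4
m1 = m2, so the lines are parallel.

Parallel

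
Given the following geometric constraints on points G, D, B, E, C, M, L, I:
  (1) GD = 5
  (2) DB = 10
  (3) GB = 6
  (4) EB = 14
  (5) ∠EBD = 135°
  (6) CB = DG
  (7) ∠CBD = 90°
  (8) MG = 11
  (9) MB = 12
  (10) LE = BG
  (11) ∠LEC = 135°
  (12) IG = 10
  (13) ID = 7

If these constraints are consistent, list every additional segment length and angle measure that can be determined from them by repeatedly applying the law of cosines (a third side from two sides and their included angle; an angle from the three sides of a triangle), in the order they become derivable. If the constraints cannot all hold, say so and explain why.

The constraints are consistent. Derivable facts, in order:
After 1 step:
- DC = 5·√5
- DE ≈ 22.23
- ∠BDG = 27.13°
- ∠BGD = 130.54°
- ∠BGM = 84.35°
- ∠BMG = 29.84°
- ∠DBG = 22.33°
- ∠DGI = 40.54°
- ∠DIG = 27.66°
- ∠GBM = 65.81°
- ∠GDI = 111.8°
After 2 steps:
- ∠BCD = 63.43°
- ∠BDC = 26.57°
- ∠BDE = 26.45°
- ∠BED = 18.55°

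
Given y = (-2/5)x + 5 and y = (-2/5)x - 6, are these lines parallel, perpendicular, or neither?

Slope of line 1: m1 = -2/5
Slope of line 2: m2 = -2/5
m1 = m2, so the lines are parallel.

Parallel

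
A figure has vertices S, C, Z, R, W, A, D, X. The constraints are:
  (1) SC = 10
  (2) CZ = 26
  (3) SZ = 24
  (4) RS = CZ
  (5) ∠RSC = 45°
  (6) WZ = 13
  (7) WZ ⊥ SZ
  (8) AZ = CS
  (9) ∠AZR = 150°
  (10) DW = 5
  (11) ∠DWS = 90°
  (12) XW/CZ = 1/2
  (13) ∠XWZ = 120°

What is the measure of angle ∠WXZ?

From the given relations: XW = 1/2·CZ = 1/2·26 = 13.
Step 1: By the law of cosines on triangle XWZ: XZ² = 13² + 13² − 2·13·13·cos(120°) = 507, so XZ = 13·√3.
Step 2: By the inverse law of cosines on triangle WXZ: cos(∠WXZ) = (13² + (13·√3)² − 13²) / (2·13·13·√3) = 507/585.43 = 0.866, so ∠WXZ = 30°.

Therefore, the measure of angle ∠WXZ = 30°.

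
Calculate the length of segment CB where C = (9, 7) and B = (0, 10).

The horizontal distance is |0 - 9| = 9 and the vertical distance is |10 - 7| = 3.
By the Pythagorean theorem, d = sqrt(9^2 + 3^2) = sqrt(90) = 3*sqrt(10).

3*sqrt(10)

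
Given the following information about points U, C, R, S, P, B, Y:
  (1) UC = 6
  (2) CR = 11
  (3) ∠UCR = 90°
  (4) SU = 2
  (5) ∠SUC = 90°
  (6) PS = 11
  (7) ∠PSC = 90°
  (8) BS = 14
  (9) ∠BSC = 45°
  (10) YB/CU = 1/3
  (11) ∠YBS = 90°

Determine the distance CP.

Step 1: By the law of cosines on triangle CUS: CS² = 6² + 2² − 2·6·2·cos(90°) = 40, so CS = 2·√10.
Step 2: By the law of cosines on triangle CSP: CP² = (2·√10)² + 11² − 2·2·√10·11·cos(90°) = 161, so CP = √161.

Therefore, the length of CP = √161.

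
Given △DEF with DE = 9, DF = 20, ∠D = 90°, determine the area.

When two sides and the included angle are known, the area formula is (1/2)ab sin(C).
The height from one side to the opposite vertex is 20 sin(90°) = 20.
Area = (1/2) * 9 * 20 = 90.

90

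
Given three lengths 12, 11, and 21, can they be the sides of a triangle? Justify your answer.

Yes.
The triangle inequality requires that the sum of any two sides exceeds the third.
Here 11 + 12 = 23 > 21, so the condition is met.

Yes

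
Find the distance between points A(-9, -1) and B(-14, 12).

d = sqrt((-14 - -9)^2 + (12 - -1)^2)
d = sqrt(-5^2 + 13^2)
d = sqrt(25 + 169)
d = sqrt(194)

sqrt(194)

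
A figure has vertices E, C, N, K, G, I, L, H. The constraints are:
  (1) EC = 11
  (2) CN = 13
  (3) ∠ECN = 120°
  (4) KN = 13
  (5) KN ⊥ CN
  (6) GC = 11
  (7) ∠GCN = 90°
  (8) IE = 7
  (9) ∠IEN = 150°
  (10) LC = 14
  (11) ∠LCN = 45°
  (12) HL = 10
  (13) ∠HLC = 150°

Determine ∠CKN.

Step 1: By the law of cosines on triangle KNC: KC² = 13² + 13² − 2·13·13·cos(90°) = 338, so KC = 13·√2.
Step 2: By the inverse law of cosines on triangle CKN: cos(∠CKN) = ((13·√2)² + 13² − 13²) / (2·13·√2·13) = 338/478 = 0.7071, so ∠CKN = 45°.

Therefore, the measure of angle ∠CKN = 45°.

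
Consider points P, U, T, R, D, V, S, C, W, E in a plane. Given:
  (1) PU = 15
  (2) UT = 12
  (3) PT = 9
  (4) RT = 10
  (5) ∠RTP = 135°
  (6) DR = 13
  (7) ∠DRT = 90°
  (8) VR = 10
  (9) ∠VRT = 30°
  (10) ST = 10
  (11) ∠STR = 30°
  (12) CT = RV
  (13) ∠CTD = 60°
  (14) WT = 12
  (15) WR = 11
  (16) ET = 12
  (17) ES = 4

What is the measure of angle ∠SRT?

Step 1: By the law of cosines on triangle RTS: RS² = 10² + 10² − 2·10·10·cos(30°) = 26.79, so RS ≈ 5.18.
Step 2: By the inverse law of cosines on triangle SRT: cos(∠SRT) = (5.18² + 10² − 10²) / (2·5.18·10) = 26.79/103.53 = 0.2588, so ∠SRT = 75°.

Therefore, the measure of angle ∠SRT = 75°.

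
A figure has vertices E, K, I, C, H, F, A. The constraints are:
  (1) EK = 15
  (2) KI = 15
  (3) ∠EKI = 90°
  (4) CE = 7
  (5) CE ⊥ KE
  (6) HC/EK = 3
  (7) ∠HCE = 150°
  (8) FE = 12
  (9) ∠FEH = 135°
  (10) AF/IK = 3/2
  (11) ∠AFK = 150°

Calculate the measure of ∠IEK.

Step 1: By the law of cosines on triangle EKI: EI² = 15² + 15² − 2·15·15·cos(90°) = 450, so EI = 15·√2.
Step 2: By the inverse law of cosines on triangle IEK: cos(∠IEK) = ((15·√2)² + 15² − 15²) / (2·15·√2·15) = 450/636.4 = 0.7071, so ∠IEK = 45°.

Therefore, the measure of angle ∠IEK = 45°.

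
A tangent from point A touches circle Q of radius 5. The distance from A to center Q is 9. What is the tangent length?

tangent = √(d² - r²) = √(9² - 5²) = √(81 - 25) = √56 = 2*sqrt(14)

2*sqrt(14)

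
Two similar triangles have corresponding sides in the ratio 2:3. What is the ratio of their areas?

Area scales with the square of linear dimensions. If every length is multiplied by 2/3, then the area is multiplied by (2/3)^2 = 4/9.
The area ratio is 4:9.

4:9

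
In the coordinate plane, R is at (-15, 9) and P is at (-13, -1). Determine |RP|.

The horizontal distance is |-13 - -15| = 2 and the vertical distance is |-1 - 9| = 10.
By the Pythagorean theorem, d = sqrt(2^2 + 10^2) = sqrt(104) = 2*sqrt(26).

2*sqrt(26)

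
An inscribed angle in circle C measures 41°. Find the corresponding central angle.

By the inscribed angle theorem, the central angle is twice the inscribed angle.
Central angle = 2 × 41° = 82°

82°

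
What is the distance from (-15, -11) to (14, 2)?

The horizontal distance is |14 - -15| = 29 and the vertical distance is |2 - -11| = 13.
By the Pythagorean theorem, d = sqrt(29^2 + 13^2) = sqrt(1010).

sqrt(1010)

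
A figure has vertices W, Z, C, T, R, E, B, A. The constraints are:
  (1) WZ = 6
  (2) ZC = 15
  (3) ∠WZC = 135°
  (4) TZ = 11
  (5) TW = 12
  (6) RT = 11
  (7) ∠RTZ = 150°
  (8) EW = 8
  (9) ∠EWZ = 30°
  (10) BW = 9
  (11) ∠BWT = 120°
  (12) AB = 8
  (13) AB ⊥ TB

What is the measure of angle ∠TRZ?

Step 1: By the law of cosines on triangle RTZ: RZ² = 11² + 11² − 2·11·11·cos(150°) = 451.58, so RZ ≈ 21.25.
Step 2: By the inverse law of cosines on triangle TRZ: cos(∠TRZ) = (11² + 21.25² − 11²) / (2·11·21.25) = 451.58/467.51 = 0.9659, so ∠TRZ = 15°.

Therefore, the measure of angle ∠TRZ = 15°.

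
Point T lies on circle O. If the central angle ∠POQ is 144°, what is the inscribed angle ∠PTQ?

Inscribed angle = 144° / 2 = 72° (inscribed angle theorem).

72°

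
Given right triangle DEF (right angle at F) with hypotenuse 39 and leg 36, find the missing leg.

By the Pythagorean theorem: EF^2 = DE^2 - DF^2
EF^2 = 39^2 - 36^2 = 1521 - 1296 = 225
EF = sqrt(225) = 15

15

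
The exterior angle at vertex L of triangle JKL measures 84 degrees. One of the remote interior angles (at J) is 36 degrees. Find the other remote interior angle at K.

angle K = 84 - 36 = 48 degrees (exterior angle theorem).

48 degrees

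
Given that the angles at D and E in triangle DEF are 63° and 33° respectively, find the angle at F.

The interior angles sum to 180°: angle F = 180 - 63 - 33 = 84°.
The triangle is acute (angles 63°, 33°, 84°).

84 degrees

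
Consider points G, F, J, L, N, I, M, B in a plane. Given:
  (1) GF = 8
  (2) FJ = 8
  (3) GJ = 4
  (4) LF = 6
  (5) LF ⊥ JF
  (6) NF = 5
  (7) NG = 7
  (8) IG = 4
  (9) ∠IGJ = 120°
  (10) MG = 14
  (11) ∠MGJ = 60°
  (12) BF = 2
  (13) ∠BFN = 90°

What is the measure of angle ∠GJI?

Step 1: By the law of cosines on triangle JGI: JI² = 4² + 4² − 2·4·4·cos(120°) = 48, so JI = 4·√3.
Step 2: By the inverse law of cosines on triangle GJI: cos(∠GJI) = (4² + (4·√3)² − 4²) / (2·4·4·√3) = 48/55.43 = 0.866, so ∠GJI = 30°.

Therefore, the measure of angle ∠GJI = 30°.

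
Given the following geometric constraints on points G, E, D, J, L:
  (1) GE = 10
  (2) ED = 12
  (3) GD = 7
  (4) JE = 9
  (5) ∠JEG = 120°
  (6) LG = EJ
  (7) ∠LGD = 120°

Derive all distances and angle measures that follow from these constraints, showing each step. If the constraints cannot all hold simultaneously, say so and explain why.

The constraints are consistent.

From the given relations:
  LG = EJ = 9

Step 1: From GE = 10, EJ = 9, and ∠GEJ = 120°, by the law of cosines:
  GJ² = GE² + EJ² - 2·GE·EJ·cos(120°) = 100 + 81 + 90 = 271
  GJ ≈ 16.46

Step 2: From DG = 7, GL = 9, and ∠DGL = 120°, by the law of cosines:
  DL² = DG² + GL² - 2·DG·GL·cos(120°) = 49 + 81 + 63 = 193
  DL = √193

Step 3: From GD = 7, GE = 10, DE = 12, by the inverse law of cosines:
  cos(∠DGE) = (GD² + GE² - DE²) / (2·GD·GE)
  ∠DGE = 87.95°

Step 4: From ED = 12, EG = 10, DG = 7, by the inverse law of cosines:
  cos(∠DEG) = (ED² + EG² - DG²) / (2·ED·EG)
  ∠DEG = 35.66°

Step 5: From DE = 12, DG = 7, EG = 10, by the inverse law of cosines:
  cos(∠EDG) = (DE² + DG² - EG²) / (2·DE·DG)
  ∠EDG = 56.39°

Step 6: From GE = 10, GJ = 16.46, EJ = 9, by the inverse law of cosines:
  cos(∠EGJ) = (GE² + GJ² - EJ²) / (2·GE·GJ)
  ∠EGJ = 28.26°

Step 7: From DG = 7, DL = √193, GL = 9, by the inverse law of cosines:
  cos(∠GDL) = (DG² + DL² - GL²) / (2·DG·DL)
  ∠GDL = 34.13°

Step 8: From JE = 9, JG = 16.46, EG = 10, by the inverse law of cosines:
  cos(∠EJG) = (JE² + JG² - EG²) / (2·JE·JG)
  ∠EJG = 31.74°

Step 9: From LD = √193, LG = 9, DG = 7, by the inverse law of cosines:
  cos(∠DLG) = (LD² + LG² - DG²) / (2·LD·LG)
  ∠DLG = 25.87°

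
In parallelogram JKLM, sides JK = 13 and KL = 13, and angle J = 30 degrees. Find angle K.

Consecutive angles are supplementary: angle K = 180 - 30 = 150 degrees.

150 degrees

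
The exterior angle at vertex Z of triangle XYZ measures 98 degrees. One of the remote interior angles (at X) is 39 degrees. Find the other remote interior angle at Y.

angle Y = 98 - 39 = 59 degrees (exterior angle theorem).

59 degrees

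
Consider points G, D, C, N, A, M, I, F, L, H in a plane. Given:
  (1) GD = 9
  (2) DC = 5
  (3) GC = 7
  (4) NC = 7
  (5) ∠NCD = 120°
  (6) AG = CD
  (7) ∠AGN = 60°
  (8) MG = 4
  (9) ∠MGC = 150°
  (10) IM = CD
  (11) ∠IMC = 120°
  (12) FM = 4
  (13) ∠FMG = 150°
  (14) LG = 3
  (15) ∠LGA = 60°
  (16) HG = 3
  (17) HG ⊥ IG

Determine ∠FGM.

Step 1: By the law of cosines on triangle GMF: GF² = 4² + 4² − 2·4·4·cos(150°) = 59.71, so GF ≈ 7.73.
Step 2: By the inverse law of cosines on triangle FGM: cos(∠FGM) = (7.73² + 4² − 4²) / (2·7.73·4) = 59.71/61.82 = 0.9659, so ∠FGM = 15°.

Therefore, the measure of angle ∠FGM = 15°.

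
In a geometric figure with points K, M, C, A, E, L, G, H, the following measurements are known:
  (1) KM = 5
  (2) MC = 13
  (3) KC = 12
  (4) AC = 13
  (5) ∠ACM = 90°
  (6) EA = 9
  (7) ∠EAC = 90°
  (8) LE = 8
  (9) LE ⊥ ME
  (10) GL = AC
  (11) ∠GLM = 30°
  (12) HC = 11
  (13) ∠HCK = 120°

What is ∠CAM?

Step 1: By the law of cosines on triangle ACM: AM² = 13² + 13² − 2·13·13·cos(90°) = 338, so AM = 13·√2.
Step 2: By the inverse law of cosines on triangle CAM: cos(∠CAM) = (13² + (13·√2)² − 13²) / (2·13·13·√2) = 338/478 = 0.7071, so ∠CAM = 45°.

Therefore, the measure of angle ∠CAM = 45°.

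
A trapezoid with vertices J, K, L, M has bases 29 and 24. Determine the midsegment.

The midsegment (median) of a trapezoid connects the midpoints of the non-parallel sides.
Its length is the average of the two bases: (29 + 24) / 2 = 53/2.

53/2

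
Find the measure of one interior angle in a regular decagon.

Each interior angle of a regular n-gon is (n - 2) * 180 / n.
For n = 10: (10 - 2) * 180 / 10 = 1440/10 = 144 degrees.

144 degrees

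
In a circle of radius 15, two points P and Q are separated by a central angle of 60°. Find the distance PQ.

Chord = 2(15) sin(30°) = 15

15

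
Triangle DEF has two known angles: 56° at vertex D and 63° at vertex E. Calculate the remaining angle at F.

By the triangle angle sum property, the three interior angles of any triangle add up to 180°.
We know angle D = 56° and angle E = 63°, so their sum is 119°.
Therefore angle F = 180° - 119° = 61°.

61 degrees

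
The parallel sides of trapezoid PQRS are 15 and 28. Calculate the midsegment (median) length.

The midsegment of a trapezoid = (base1 + base2) / 2
midsegment = (15 + 28) / 2
midsegment = 43 / 2
midsegment = 43/2

43/2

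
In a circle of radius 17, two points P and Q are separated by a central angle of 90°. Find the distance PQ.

Drop a perpendicular from the center to the chord, bisecting both the chord and the central angle.
Each half-chord = r sin(θ/2) = 17 sin(45°).
The full chord = 2 × 17 × sin(45°) = 17*sqrt(2).

17*sqrt(2)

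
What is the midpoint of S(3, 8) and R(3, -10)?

M = ((x₁ + x₂)/2, (y₁ + y₂)/2)
= ((3 + 3)/2, (8 + -10)/2)
= (6/2, -2/2) = (3, -1)

(3, -1)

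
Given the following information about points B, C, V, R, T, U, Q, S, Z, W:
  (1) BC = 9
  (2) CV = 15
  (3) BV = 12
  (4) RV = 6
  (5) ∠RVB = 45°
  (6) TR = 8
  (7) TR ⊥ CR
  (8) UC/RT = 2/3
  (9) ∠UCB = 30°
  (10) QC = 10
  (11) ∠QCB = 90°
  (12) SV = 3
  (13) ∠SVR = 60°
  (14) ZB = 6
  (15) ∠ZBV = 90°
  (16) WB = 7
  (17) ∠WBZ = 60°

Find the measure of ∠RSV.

Step 1: By the law of cosines on triangle SVR: SR² = 3² + 6² − 2·3·6·cos(60°) = 27, so SR = 3·√3.
Step 2: By the inverse law of cosines on triangle RSV: cos(∠RSV) = ((3·√3)² + 3² − 6²) / (2·3·√3·3) = 0/31.18 = 0, so ∠RSV = 90°.

Therefore, the measure of angle ∠RSV = 90°.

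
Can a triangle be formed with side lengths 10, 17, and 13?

Sort the sides: 10, 13, 17.
It suffices to check that the sum of the two smallest exceeds the largest:
10 + 13 = 23 > 17. ✓
Yes, a valid triangle can be formed.

Yes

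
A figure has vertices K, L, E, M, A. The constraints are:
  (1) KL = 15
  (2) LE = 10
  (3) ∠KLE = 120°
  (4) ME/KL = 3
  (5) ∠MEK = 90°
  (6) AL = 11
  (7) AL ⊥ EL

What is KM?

From the given relations: ME = 3·KL = 3·15 = 45.
Step 1: By the law of cosines on triangle ELK: EK² = 10² + 15² − 2·10·15·cos(120°) = 475, so EK = 5·√19.
Step 2: By the law of cosines on triangle KEM: KM² = (5·√19)² + 45² − 2·5·√19·45·cos(90°) = 2500, so KM = 50.

Therefore, the length of KM = 50.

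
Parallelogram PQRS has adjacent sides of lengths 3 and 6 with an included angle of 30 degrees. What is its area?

The area of a parallelogram equals the product of two adjacent sides times the sine of the included angle.
This is because the height equals 6 * sin(30°) = 3.
Area = 3 * 3 = 9

9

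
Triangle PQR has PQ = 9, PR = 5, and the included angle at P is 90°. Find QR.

By the law of cosines: QR^2 = PQ^2 + PR^2 - 2*PQ*PR*cos(P)
QR^2 = 9^2 + 5^2 - 2*9*5*cos(90°)
QR^2 = 81 + 25 - 90*(0)
QR^2 = 106
QR = sqrt(106)

sqrt(106)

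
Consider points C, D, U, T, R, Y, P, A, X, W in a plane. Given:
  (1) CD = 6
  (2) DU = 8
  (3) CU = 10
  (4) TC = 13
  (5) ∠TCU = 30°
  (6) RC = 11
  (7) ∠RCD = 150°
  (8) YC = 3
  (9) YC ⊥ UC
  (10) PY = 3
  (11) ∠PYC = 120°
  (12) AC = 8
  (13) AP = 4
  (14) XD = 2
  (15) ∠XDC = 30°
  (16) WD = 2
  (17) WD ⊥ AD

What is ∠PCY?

Step 1: By the law of cosines on triangle CYP: CP² = 3² + 3² − 2·3·3·cos(120°) = 27, so CP = 3·√3.
Step 2: By the inverse law of cosines on triangle PCY: cos(∠PCY) = ((3·√3)² + 3² − 3²) / (2·3·√3·3) = 27/31.18 = 0.866, so ∠PCY = 30°.

Therefore, the measure of angle ∠PCY = 30°.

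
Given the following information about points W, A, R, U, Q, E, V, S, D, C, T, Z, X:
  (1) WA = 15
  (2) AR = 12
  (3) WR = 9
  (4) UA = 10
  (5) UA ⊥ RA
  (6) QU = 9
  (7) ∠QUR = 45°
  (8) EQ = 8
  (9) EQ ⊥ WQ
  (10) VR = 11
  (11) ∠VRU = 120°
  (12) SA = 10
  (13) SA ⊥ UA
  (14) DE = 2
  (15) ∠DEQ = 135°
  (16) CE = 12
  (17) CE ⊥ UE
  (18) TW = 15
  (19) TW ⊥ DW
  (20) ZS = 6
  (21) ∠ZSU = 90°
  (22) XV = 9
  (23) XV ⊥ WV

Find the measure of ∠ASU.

Step 1: By the law of cosines on triangle SAU: SU² = 10² + 10² − 2·10·10·cos(90°) = 200, so SU = 10·√2.
Step 2: By the inverse law of cosines on triangle ASU: cos(∠ASU) = (10² + (10·√2)² − 10²) / (2·10·10·√2) = 200/282.84 = 0.7071, so ∠ASU = 45°.

Therefore, the measure of angle ∠ASU = 45°.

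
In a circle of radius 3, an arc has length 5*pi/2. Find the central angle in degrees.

The full circumference is 2πr = 6*pi.
The arc is 5*pi/2 / 6*pi = 5/12 of the full circle.
So the central angle = 5/12 × 360° = 150°.

150°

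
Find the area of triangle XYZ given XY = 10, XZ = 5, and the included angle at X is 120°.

When two sides and the included angle are known, the area formula is (1/2)ab sin(C).
The height from one side to the opposite vertex is 5 sin(120°) = 5*sqrt(3)/2.
Area = (1/2) * 10 * 5*sqrt(3)/2 = 25*sqrt(3)/2.

25*sqrt(3)/2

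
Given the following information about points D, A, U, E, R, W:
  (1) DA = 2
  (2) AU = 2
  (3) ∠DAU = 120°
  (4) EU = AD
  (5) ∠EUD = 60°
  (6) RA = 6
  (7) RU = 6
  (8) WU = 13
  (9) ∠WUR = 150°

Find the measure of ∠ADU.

Step 1: By the law of cosines on triangle DAU: DU² = 2² + 2² − 2·2·2·cos(120°) = 12, so DU = 2·√3.
Step 2: By the inverse law of cosines on triangle ADU: cos(∠ADU) = (2² + (2·√3)² − 2²) / (2·2·2·√3) = 12/13.86 = 0.866, so ∠ADU = 30°.

Therefore, the measure of angle ∠ADU = 30°.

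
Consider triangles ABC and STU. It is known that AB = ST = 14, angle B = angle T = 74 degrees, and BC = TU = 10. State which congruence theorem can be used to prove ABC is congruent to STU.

The given information matches SAS: Two pairs of corresponding sides and the included angle are equal (Side-Angle-Side).

SAS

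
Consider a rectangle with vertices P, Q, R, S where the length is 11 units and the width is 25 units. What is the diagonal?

A rectangle's diagonal splits it into two right triangles, with the diagonal as the hypotenuse.
By the Pythagorean theorem, d^2 = 11^2 + 25^2 = 746.
Therefore d = sqrt(746).

sqrt(746)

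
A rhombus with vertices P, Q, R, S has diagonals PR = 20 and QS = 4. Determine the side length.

The diagonals of a rhombus bisect each other at right angles.
Half-diagonals: 20/2 = 10 and 4/2 = 2
side = sqrt(10^2 + 2^2)
side = sqrt(100 + 4)
side = sqrt(104) = 2*sqrt(26)

2*sqrt(26)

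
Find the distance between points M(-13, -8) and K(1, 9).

The horizontal distance is |1 - -13| = 14 and the vertical distance is |9 - -8| = 17.
By the Pythagorean theorem, d = sqrt(14^2 + 17^2) = sqrt(485).

sqrt(485)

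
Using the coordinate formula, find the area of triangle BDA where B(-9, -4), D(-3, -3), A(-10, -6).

The Shoelace formula computes the area from vertex coordinates by summing cross products.
For vertices (-9,-4), (-3,-3), (-10,-6):
Signed sum = -9*-3 - -3*-4 + -3*-6 - -10*-3 + -10*-4 - -9*-6
= 15 + -12 + -14 = -11
Area = (1/2)|-11| = 11/2.

11/2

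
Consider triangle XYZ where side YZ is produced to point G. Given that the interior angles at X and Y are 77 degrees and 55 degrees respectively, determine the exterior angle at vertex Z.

Exterior angle = 77 + 55 = 132 degrees (exterior angle theorem).

132 degrees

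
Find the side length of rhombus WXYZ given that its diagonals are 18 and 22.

The diagonals of a rhombus bisect each other at right angles.
Half-diagonals: 18/2 = 9 and 22/2 = 11
side = sqrt(9^2 + 11^2)
side = sqrt(81 + 121)
side = sqrt(202)

sqrt(202)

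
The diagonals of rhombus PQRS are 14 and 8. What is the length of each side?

Half-diagonals are 7 and 4. side = sqrt(7^2 + 4^2) = sqrt(65)

sqrt(65)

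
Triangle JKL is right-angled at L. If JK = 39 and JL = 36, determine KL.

Rearranging the Pythagorean theorem to solve for the unknown leg:
leg^2 = hypotenuse^2 - known_leg^2 = 1521 - 1296 = 225
leg = sqrt(225) = 15.

15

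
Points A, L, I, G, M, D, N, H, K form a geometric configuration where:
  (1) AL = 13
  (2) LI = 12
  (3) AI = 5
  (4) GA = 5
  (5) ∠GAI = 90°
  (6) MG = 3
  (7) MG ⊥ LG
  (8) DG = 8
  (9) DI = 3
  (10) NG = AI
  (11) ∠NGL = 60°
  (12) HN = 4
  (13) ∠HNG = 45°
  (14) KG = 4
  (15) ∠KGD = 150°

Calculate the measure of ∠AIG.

Step 1: By the law of cosines on triangle IAG: IG² = 5² + 5² − 2·5·5·cos(90°) = 50, so IG = 5·√2.
Step 2: By the inverse law of cosines on triangle AIG: cos(∠AIG) = (5² + (5·√2)² − 5²) / (2·5·5·√2) = 50/70.71 = 0.7071, so ∠AIG = 45°.

Therefore, the measure of angle ∠AIG = 45°.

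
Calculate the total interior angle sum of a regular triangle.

The sum of interior angles of an n-sided polygon is (n - 2) * 180.
For n = 3: (3 - 2) * 180 = 1 * 180 = 180 degrees.

180 degrees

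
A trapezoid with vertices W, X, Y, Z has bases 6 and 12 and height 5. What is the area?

Area = (6 + 12) * 5 / 2 = 90 / 2 = 45

45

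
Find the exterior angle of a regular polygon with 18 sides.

Each exterior angle of a regular n-gon is 360 / n.
For n = 18: 360 / 18 = 20 degrees.

20 degrees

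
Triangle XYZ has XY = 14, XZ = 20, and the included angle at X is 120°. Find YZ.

By the law of cosines: YZ^2 = XY^2 + XZ^2 - 2*XY*XZ*cos(X)
YZ^2 = 14^2 + 20^2 - 2*14*20*cos(120°)
YZ^2 = 196 + 400 - 560*(-1/2)
YZ^2 = 876
YZ = 2*sqrt(219)

2*sqrt(219)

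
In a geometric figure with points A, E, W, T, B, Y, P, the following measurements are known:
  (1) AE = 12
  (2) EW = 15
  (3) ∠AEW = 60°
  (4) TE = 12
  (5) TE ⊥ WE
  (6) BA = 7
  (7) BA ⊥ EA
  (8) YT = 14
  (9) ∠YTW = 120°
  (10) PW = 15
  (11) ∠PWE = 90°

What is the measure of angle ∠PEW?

Step 1: By the law of cosines on triangle EWP: EP² = 15² + 15² − 2·15·15·cos(90°) = 450, so EP = 15·√2.
Step 2: By the inverse law of cosines on triangle PEW: cos(∠PEW) = ((15·√2)² + 15² − 15²) / (2·15·√2·15) = 450/636.4 = 0.7071, so ∠PEW = 45°.

Therefore, the measure of angle ∠PEW = 45°.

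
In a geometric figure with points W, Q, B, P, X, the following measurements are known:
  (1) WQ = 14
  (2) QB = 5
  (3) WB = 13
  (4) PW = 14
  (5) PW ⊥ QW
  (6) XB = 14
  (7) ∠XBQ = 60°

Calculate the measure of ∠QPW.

Step 1: By the law of cosines on triangle PWQ: PQ² = 14² + 14² − 2·14·14·cos(90°) = 392, so PQ = 14·√2.
Step 2: By the inverse law of cosines on triangle QPW: cos(∠QPW) = ((14·√2)² + 14² − 14²) / (2·14·√2·14) = 392/554.37 = 0.7071, so ∠QPW = 45°.

Therefore, the measure of angle ∠QPW = 45°.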